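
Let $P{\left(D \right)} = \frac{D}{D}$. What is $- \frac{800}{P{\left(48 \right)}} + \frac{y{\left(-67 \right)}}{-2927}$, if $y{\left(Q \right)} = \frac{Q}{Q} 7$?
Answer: $- \frac{2341607}{2927} \approx -800.0$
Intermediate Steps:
$y{\left(Q \right)} = 7$ ($y{\left(Q \right)} = 1 \cdot 7 = 7$)
$P{\left(D \right)} = 1$
$- \frac{800}{P{\left(48 \right)}} + \frac{y{\left(-67 \right)}}{-2927} = - \frac{800}{1} + \frac{7}{-2927} = \left(-800\right) 1 + 7 \left(- \frac{1}{2927}\right) = -800 - \frac{7}{2927} = - \frac{2341607}{2927}$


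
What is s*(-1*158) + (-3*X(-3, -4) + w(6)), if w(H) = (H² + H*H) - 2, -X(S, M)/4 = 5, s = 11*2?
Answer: -3346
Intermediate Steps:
s = 22
X(S, M) = -20 (X(S, M) = -4*5 = -20)
w(H) = -2 + 2*H² (w(H) = (H² + H²) - 2 = 2*H² - 2 = -2 + 2*H²)
s*(-1*158) + (-3*X(-3, -4) + w(6)) = 22*(-1*158) + (-3*(-20) + (-2 + 2*6²)) = 22*(-158) + (60 + (-2 + 2*36)) = -3476 + (60 + (-2 + 72)) = -3476 + (60 + 70) = -3476 + 130 = -3346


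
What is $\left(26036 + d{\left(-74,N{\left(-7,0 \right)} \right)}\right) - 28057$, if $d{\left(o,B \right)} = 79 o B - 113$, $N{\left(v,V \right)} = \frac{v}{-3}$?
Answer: $- \frac{47324}{3} \approx -15775.0$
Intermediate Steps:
$N{\left(v,V \right)} = - \frac{v}{3}$ ($N{\left(v,V \right)} = v \left(- \frac{1}{3}\right) = - \frac{v}{3}$)
$d{\left(o,B \right)} = -113 + 79 B o$ ($d{\left(o,B \right)} = 79 B o - 113 = -113 + 79 B o$)
$\left(26036 + d{\left(-74,N{\left(-7,0 \right)} \right)}\right) - 28057 = \left(26036 + \left(-113 + 79 \left(\left(- \frac{1}{3}\right) \left(-7\right)\right) \left(-74\right)\right)\right) - 28057 = \left(26036 + \left(-113 + 79 \cdot \frac{7}{3} \left(-74\right)\right)\right) - 28057 = \left(26036 - \frac{41261}{3}\right) - 28057 = \frac{36847}{3} - 28057 = - \frac{47324}{3}$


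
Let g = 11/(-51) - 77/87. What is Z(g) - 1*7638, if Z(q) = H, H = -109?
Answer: -7747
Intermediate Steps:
g = -1628/1479 (g = 11*(-1/51) - 77*1/87 = -11/51 - 77/87 = -1628/1479 ≈ -1.1007)
Z(q) = -109
Z(g) - 1*7638 = -109 - 1*7638 = -109 - 7638 = -7747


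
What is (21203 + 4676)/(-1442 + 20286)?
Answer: 3697/2692 ≈ 1.3733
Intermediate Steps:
(21203 + 4676)/(-1442 + 20286) = 25879/18844 = 25879*(1/18844) = 3697/2692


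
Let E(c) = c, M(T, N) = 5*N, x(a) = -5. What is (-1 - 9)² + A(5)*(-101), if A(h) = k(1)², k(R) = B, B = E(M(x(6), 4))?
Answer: -40300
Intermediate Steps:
B = 20 (B = 5*4 = 20)
k(R) = 20
A(h) = 400 (A(h) = 20² = 400)
(-1 - 9)² + A(5)*(-101) = (-1 - 9)² + 400*(-101) = (-10)² - 40400 = 100 - 40400 = -40300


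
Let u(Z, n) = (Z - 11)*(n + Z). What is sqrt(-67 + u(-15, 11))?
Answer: sqrt(37) ≈ 6.0828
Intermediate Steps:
u(Z, n) = (-11 + Z)*(Z + n)
sqrt(-67 + u(-15, 11)) = sqrt(-67 + ((-15)**2 - 11*(-15) - 11*11 - 15*11)) = sqrt(-67 + (225 + 165 - 121 - 165)) = sqrt(-67 + 104) = sqrt(37)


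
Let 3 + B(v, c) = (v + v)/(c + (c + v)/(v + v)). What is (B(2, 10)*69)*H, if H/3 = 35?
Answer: -253575/13 ≈ -19506.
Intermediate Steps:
B(v, c) = -3 + 2*v/(c + (c + v)/(2*v)) (B(v, c) = -3 + (v + v)/(c + (c + v)/(v + v)) = -3 + (2*v)/(c + (c + v)/((2*v))) = -3 + (2*v)/(c + (c + v)*(1/(2*v))) = -3 + (2*v)/(c + (c + v)/(2*v)) = -3 + 2*v/(c + (c + v)/(2*v)))
H = 105 (H = 3*35 = 105)
(B(2, 10)*69)*H = (((-3*10 - 3*2 + 4*2² - 6*10*2)/(10 + 2 + 2*10*2))*69)*105 = (((-30 - 6 + 4*4 - 120)/(10 + 2 + 40))*69)*105 = (((-30 - 6 + 16 - 120)/52)*69)*105 = (((1/52)*(-140))*69)*105 = -35/13*69*105 = -2415/13*105 = -253575/13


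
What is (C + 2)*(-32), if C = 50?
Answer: -1664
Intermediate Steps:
(C + 2)*(-32) = (50 + 2)*(-32) = 52*(-32) = -1664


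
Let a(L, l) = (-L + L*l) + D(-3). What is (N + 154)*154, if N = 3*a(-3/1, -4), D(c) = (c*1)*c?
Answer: 34804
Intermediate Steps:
D(c) = c² (D(c) = c*c = c²)
a(L, l) = 9 - L + L*l (a(L, l) = (-L + L*l) + (-3)² = (-L + L*l) + 9 = 9 - L + L*l)
N = 72 (N = 3*(9 - (-3)/1 - 3/1*(-4)) = 3*(9 - (-3) - 3*1*(-4)) = 3*(9 - 1*(-3) - 3*(-4)) = 3*(9 + 3 + 12) = 3*24 = 72)
(N + 154)*154 = (72 + 154)*154 = 226*154 = 34804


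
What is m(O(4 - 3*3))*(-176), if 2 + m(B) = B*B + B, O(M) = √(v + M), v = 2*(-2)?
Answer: 1936 - 528*I ≈ 1936.0 - 528.0*I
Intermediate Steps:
v = -4
O(M) = √(-4 + M)
m(B) = -2 + B + B² (m(B) = -2 + (B*B + B) = -2 + (B² + B) = -2 + (B + B²) = -2 + B + B²)
m(O(4 - 3*3))*(-176) = (-2 + √(-4 + (4 - 3*3)) + (√(-4 + (4 - 3*3)))²)*(-176) = (-2 + √(-4 + (4 - 9)) + (√(-4 + (4 - 9)))²)*(-176) = (-2 + √(-4 - 5) + (√(-4 - 5))²)*(-176) = (-2 + √(-9) + (√(-9))²)*(-176) = (-2 + 3*I + (3*I)²)*(-176) = (-2 + 3*I - 9)*(-176) = (-11 + 3*I)*(-176) = 1936 - 528*I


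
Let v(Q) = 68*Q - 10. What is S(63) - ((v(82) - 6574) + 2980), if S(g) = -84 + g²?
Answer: 1913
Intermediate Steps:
v(Q) = -10 + 68*Q
S(63) - ((v(82) - 6574) + 2980) = (-84 + 63²) - (((-10 + 68*82) - 6574) + 2980) = (-84 + 3969) - (((-10 + 5576) - 6574) + 2980) = 3885 - ((5566 - 6574) + 2980) = 3885 - (-1008 + 2980) = 3885 - 1*1972 = 3885 - 1972 = 1913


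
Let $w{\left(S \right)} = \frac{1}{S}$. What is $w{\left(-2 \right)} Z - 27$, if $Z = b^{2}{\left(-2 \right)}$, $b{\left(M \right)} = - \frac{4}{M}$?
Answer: $-29$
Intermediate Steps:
$Z = 4$ ($Z = \left(- \frac{4}{-2}\right)^{2} = \left(\left(-4\right) \left(- \frac{1}{2}\right)\right)^{2} = 2^{2} = 4$)
$w{\left(-2 \right)} Z - 27 = \frac{1}{-2} \cdot 4 - 27 = \left(- \frac{1}{2}\right) 4 - 27 = -2 - 27 = -29$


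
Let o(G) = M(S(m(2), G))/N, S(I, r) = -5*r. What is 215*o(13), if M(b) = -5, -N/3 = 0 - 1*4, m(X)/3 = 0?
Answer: -1075/12 ≈ -89.583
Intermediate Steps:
m(X) = 0 (m(X) = 3*0 = 0)
N = 12 (N = -3*(0 - 1*4) = -3*(0 - 4) = -3*(-4) = 12)
o(G) = -5/12
215*o(13) = 215*(-5/12) = -1075/12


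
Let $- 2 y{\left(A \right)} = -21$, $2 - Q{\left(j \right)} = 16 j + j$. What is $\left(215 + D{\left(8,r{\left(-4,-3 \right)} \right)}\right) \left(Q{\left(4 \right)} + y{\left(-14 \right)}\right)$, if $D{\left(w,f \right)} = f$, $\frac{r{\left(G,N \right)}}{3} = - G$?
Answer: $- \frac{25197}{2} \approx -12599.0$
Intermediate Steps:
$r{\left(G,N \right)} = - 3 G$ ($r{\left(G,N \right)} = 3 \left(- G\right) = - 3 G$)
$Q{\left(j \right)} = 2 - 17 j$ ($Q{\left(j \right)} = 2 - \left(16 j + j\right) = 2 - 17 j$)
$y{\left(A \right)} = \frac{21}{2}$ ($y{\left(A \right)} = \left(- \frac{1}{2}\right) \left(-21\right) = \frac{21}{2}$)
$\left(215 + D{\left(8,r{\left(-4,-3 \right)} \right)}\right) \left(Q{\left(4 \right)} + y{\left(-14 \right)}\right) = \left(215 - -12\right) \left(\left(2 - 68\right) + \frac{21}{2}\right) = \left(215 + 12\right) \left(\left(2 - 68\right) + \frac{21}{2}\right) = 227 \left(-66 + \frac{21}{2}\right) = 227 \left(- \frac{111}{2}\right) = - \frac{25197}{2}$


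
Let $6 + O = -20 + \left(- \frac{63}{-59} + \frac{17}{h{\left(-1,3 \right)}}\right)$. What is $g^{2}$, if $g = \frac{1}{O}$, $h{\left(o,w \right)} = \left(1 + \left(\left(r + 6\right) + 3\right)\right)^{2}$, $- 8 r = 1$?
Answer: $\frac{135585231961}{83107272109761} \approx 0.0016314$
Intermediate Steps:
$r = - \frac{1}{8}$ ($r = \left(- \frac{1}{8}\right) 1 = - \frac{1}{8} \approx -0.125$)
$h{\left(o,w \right)} = \frac{6241}{64}$ ($h{\left(o,w \right)} = \left(1 + \left(\left(- \frac{1}{8} + 6\right) + 3\right)\right)^{2} = \left(1 + \left(\frac{47}{8} + 3\right)\right)^{2} = \left(1 + \frac{71}{8}\right)^{2} = \left(\frac{79}{8}\right)^{2} = \frac{6241}{64}$)
$O = - \frac{9116319}{368219}$ ($O = -6 + \left(-20 + \left(- \frac{63}{-59} + \frac{17}{\frac{6241}{64}}\right)\right) = -6 + \left(-20 + \left(\left(-63\right) \left(- \frac{1}{59}\right) + 17 \cdot \frac{64}{6241}\right)\right) = -6 + \left(-20 + \left(\frac{63}{59} + \frac{1088}{6241}\right)\right) = -6 + \left(-20 + \frac{457375}{368219}\right) = -6 - \frac{6907005}{368219} = - \frac{9116319}{368219} \approx -24.758$)
$g = - \frac{368219}{9116319}$ ($g = \frac{1}{- \frac{9116319}{368219}} = - \frac{368219}{9116319} \approx -0.040391$)
$g^{2} = \left(- \frac{368219}{9116319}\right)^{2} = \frac{135585231961}{83107272109761}$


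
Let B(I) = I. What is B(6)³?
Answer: 216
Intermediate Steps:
B(6)³ = 6³ = 216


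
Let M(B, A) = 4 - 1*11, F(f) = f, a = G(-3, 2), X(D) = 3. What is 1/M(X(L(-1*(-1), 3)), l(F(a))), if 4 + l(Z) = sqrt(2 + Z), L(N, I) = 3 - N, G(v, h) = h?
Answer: -1/7 ≈ -0.14286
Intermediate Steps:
a = 2
l(Z) = -4 + sqrt(2 + Z)
M(B, A) = -7 (M(B, A) = 4 - 11 = -7)
1/M(X(L(-1*(-1), 3)), l(F(a))) = 1/(-7) = -1/7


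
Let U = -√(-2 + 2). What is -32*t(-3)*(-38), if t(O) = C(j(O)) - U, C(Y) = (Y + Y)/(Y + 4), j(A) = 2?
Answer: 2432/3 ≈ 810.67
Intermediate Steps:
U = 0 (U = -√0 = -1*0 = 0)
C(Y) = 2*Y/(4 + Y) (C(Y) = (2*Y)/(4 + Y) = 2*Y/(4 + Y))
t(O) = ⅔ (t(O) = 2*2/(4 + 2) - 1*0 = 2*2/6 + 0 = 2*2*(⅙) + 0 = ⅔ + 0 = ⅔)
-32*t(-3)*(-38) = -32*⅔*(-38) = -64/3*(-38) = 2432/3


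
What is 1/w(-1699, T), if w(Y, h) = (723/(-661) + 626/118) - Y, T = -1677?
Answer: 38999/66423537 ≈ 0.00058713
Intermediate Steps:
w(Y, h) = 164236/38999 - Y (w(Y, h) = (723*(-1/661) + 626*(1/118)) - Y = (-723/661 + 313/59) - Y = 164236/38999 - Y)
1/w(-1699, T) = 1/(164236/38999 - 1*(-1699)) = 1/(164236/38999 + 1699) = 1/(66423537/38999) = 38999/66423537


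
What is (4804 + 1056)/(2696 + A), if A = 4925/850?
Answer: 199240/91861 ≈ 2.1689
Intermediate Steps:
A = 197/34 (A = 4925*(1/850) = 197/34 ≈ 5.7941)
(4804 + 1056)/(2696 + A) = (4804 + 1056)/(2696 + 197/34) = 5860/(91861/34) = 5860*(34/91861) = 199240/91861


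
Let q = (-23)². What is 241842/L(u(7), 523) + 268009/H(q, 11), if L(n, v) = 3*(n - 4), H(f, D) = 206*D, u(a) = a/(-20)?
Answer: -3630109697/197142 ≈ -18414.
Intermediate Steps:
u(a) = -a/20 (u(a) = a*(-1/20) = -a/20)
q = 529
L(n, v) = -12 + 3*n (L(n, v) = 3*(-4 + n) = -12 + 3*n)
241842/L(u(7), 523) + 268009/H(q, 11) = 241842/(-12 + 3*(-1/20*7)) + 268009/((206*11)) = 241842/(-12 + 3*(-7/20)) + 268009/2266 = 241842/(-12 - 21/20) + 268009*(1/2266) = 241842/(-261/20) + 268009/2266 = 241842*(-20/261) + 268009/2266 = -1612280/87 + 268009/2266 = -3630109697/197142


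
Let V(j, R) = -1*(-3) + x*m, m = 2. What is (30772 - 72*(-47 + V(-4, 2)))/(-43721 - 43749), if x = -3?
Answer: -17186/43735 ≈ -0.39296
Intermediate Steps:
V(j, R) = -3 (V(j, R) = -1*(-3) - 3*2 = 3 - 6 = -3)
(30772 - 72*(-47 + V(-4, 2)))/(-43721 - 43749) = (30772 - 72*(-47 - 3))/(-43721 - 43749) = (30772 - 72*(-50))/(-87470) = (30772 + 3600)*(-1/87470) = 34372*(-1/87470) = -17186/43735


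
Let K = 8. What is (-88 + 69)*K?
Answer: -152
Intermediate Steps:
(-88 + 69)*K = (-88 + 69)*8 = -19*8 = -152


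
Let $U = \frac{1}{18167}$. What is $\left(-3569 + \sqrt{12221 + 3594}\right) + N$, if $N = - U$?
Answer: $- \frac{64838024}{18167} + \sqrt{15815} \approx -3443.2$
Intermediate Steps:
$U = \frac{1}{18167} \approx 5.5045 \cdot 10^{-5}$
$N = - \frac{1}{18167}$ ($N = \left(-1\right) \frac{1}{18167} = - \frac{1}{18167} \approx -5.5045 \cdot 10^{-5}$)
$\left(-3569 + \sqrt{12221 + 3594}\right) + N = \left(-3569 + \sqrt{12221 + 3594}\right) - \frac{1}{18167} = \left(-3569 + \sqrt{15815}\right) - \frac{1}{18167} = - \frac{64838024}{18167} + \sqrt{15815}$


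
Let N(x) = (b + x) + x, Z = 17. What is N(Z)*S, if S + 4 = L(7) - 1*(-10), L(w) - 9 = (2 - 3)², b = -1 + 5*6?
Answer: 1008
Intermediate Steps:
b = 29 (b = -1 + 30 = 29)
L(w) = 10 (L(w) = 9 + (2 - 3)² = 9 + (-1)² = 9 + 1 = 10)
S = 16 (S = -4 + (10 - 1*(-10)) = -4 + (10 + 10) = -4 + 20 = 16)
N(x) = 29 + 2*x (N(x) = (29 + x) + x = 29 + 2*x)
N(Z)*S = (29 + 2*17)*16 = (29 + 34)*16 = 63*16 = 1008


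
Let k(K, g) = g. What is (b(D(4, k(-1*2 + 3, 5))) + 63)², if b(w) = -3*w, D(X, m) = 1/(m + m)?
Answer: 393129/100 ≈ 3931.3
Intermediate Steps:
D(X, m) = 1/(2*m)
(b(D(4, k(-1*2 + 3, 5))) + 63)² = (-3/(2*5) + 63)² = (-3*⅒ + 63)² = (-3/10 + 63)² = (627/10)² = 393129/100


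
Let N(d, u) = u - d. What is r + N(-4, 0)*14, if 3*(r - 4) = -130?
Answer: 50/3 ≈ 16.667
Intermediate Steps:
r = -118/3 (r = 4 + (⅓)*(-130) = 4 - 130/3 = -118/3 ≈ -39.333)
r + N(-4, 0)*14 = -118/3 + (0 - 1*(-4))*14 = -118/3 + (0 + 4)*14 = -118/3 + 4*14 = -118/3 + 56 = 50/3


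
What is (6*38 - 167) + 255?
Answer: 316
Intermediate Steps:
(6*38 - 167) + 255 = (228 - 167) + 255 = 61 + 255 = 316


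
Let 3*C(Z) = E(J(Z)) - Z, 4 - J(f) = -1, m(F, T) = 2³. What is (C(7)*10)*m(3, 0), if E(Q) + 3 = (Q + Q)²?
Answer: 2400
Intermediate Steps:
m(F, T) = 8
J(f) = 5 (J(f) = 4 - 1*(-1) = 4 + 1 = 5)
E(Q) = -3 + 4*Q² (E(Q) = -3 + (Q + Q)² = -3 + (2*Q)² = -3 + 4*Q²)
C(Z) = 97/3 - Z/3 (C(Z) = ((-3 + 4*5²) - Z)/3 = ((-3 + 4*25) - Z)/3 = ((-3 + 100) - Z)/3 = (97 - Z)/3 = 97/3 - Z/3)
(C(7)*10)*m(3, 0) = ((97/3 - ⅓*7)*10)*8 = ((97/3 - 7/3)*10)*8 = (30*10)*8 = 300*8 = 2400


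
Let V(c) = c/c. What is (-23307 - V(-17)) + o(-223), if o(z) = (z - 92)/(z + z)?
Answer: -10395053/446 ≈ -23307.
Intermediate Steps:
V(c) = 1
o(z) = (-92 + z)/(2*z) (o(z) = (-92 + z)/((2*z)) = (-92 + z)*(1/(2*z)) = (-92 + z)/(2*z))
(-23307 - V(-17)) + o(-223) = (-23307 - 1*1) + (1/2)*(-92 - 223)/(-223) = (-23307 - 1) + (1/2)*(-1/223)*(-315) = -23308 + 315/446 = -10395053/446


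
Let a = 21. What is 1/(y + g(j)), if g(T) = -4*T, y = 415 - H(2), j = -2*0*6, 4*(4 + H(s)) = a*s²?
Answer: 1/398 ≈ 0.0025126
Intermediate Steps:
H(s) = -4 + 21*s²/4 (H(s) = -4 + (21*s²)/4 = -4 + 21*s²/4)
j = 0 (j = 0*6 = 0)
y = 398 (y = 415 - (-4 + (21/4)*2²) = 415 - (-4 + (21/4)*4) = 415 - (-4 + 21) = 415 - 1*17 = 415 - 17 = 398)
1/(y + g(j)) = 1/(398 - 4*0) = 1/(398 + 0) = 1/398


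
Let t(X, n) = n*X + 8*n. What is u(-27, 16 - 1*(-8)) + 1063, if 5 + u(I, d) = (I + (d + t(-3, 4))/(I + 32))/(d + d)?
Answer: 253829/240 ≈ 1057.6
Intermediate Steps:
t(X, n) = 8*n + X*n (t(X, n) = X*n + 8*n = 8*n + X*n)
u(I, d) = -5 + (I + (20 + d)/(32 + I))/(2*d) (u(I, d) = -5 + (I + (d + 4*(8 - 3))/(I + 32))/(d + d) = -5 + (I + (d + 4*5)/(32 + I))/((2*d)) = -5 + (I + (d + 20)/(32 + I))*(1/(2*d)) = -5 + (I + (20 + d)/(32 + I))*(1/(2*d)) = -5 + (I + (20 + d)/(32 + I))/(2*d))
u(-27, 16 - 1*(-8)) + 1063 = (20 + (-27)² - 319*(16 - 1*(-8)) + 32*(-27) - 10*(-27)*(16 - 1*(-8)))/(2*(16 - 1*(-8))*(32 - 27)) + 1063 = (½)*(20 + 729 - 319*(16 + 8) - 864 - 10*(-27)*(16 + 8))/((16 + 8)*5) + 1063 = (½)*(⅕)*(20 + 729 - 319*24 - 864 - 10*(-27)*24)/24 + 1063 = (½)*(1/24)*(⅕)*(20 + 729 - 7656 - 864 + 6480) + 1063 = (½)*(1/24)*(⅕)*(-1291) + 1063 = -1291/240 + 1063 = 253829/240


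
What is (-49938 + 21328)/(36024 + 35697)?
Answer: -28610/71721 ≈ -0.39891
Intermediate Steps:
(-49938 + 21328)/(36024 + 35697) = -28610/71721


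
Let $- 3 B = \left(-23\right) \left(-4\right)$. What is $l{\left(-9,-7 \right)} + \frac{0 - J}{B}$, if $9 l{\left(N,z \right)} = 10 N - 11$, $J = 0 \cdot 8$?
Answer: $- \frac{101}{9} \approx -11.222$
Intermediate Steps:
$J = 0$
$l{\left(N,z \right)} = - \frac{11}{9} + \frac{10 N}{9}$ ($l{\left(N,z \right)} = \frac{10 N - 11}{9} = \frac{-11 + 10 N}{9} = - \frac{11}{9} + \frac{10 N}{9}$)
$B = - \frac{92}{3}$ ($B = - \frac{\left(-23\right) \left(-4\right)}{3} = \left(- \frac{1}{3}\right) 92 = - \frac{92}{3} \approx -30.667$)
$l{\left(-9,-7 \right)} + \frac{0 - J}{B} = \left(- \frac{11}{9} + \frac{10}{9} \left(-9\right)\right) + \frac{0 - 0}{- \frac{92}{3}} = \left(- \frac{11}{9} - 10\right) - \frac{3 \left(0 + 0\right)}{92} = - \frac{101}{9} - 0 = - \frac{101}{9} + 0 = - \frac{101}{9}$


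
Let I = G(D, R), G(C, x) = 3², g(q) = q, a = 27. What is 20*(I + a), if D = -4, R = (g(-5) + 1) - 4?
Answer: 720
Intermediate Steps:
R = -8 (R = (-5 + 1) - 4 = -4 - 4 = -8)
G(C, x) = 9
I = 9
20*(I + a) = 20*(9 + 27) = 20*36 = 720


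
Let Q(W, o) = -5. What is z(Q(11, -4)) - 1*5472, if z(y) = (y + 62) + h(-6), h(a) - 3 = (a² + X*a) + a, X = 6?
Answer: -5418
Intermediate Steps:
h(a) = 3 + a² + 7*a (h(a) = 3 + ((a² + 6*a) + a) = 3 + (a² + 7*a) = 3 + a² + 7*a)
z(y) = 59 + y (z(y) = (y + 62) + (3 + (-6)² + 7*(-6)) = (62 + y) + (3 + 36 - 42) = (62 + y) - 3 = 59 + y)
z(Q(11, -4)) - 1*5472 = (59 - 5) - 1*5472 = 54 - 5472 = -5418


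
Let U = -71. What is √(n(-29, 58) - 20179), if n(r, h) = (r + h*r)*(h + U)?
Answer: 4*√129 ≈ 45.431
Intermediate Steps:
n(r, h) = (-71 + h)*(r + h*r) (n(r, h) = (r + h*r)*(h - 71) = (r + h*r)*(-71 + h) = (-71 + h)*(r + h*r))
√(n(-29, 58) - 20179) = √(-29*(-71 + 58² - 70*58) - 20179) = √(-29*(-71 + 3364 - 4060) - 20179) = √(-29*(-767) - 20179) = √(22243 - 20179) = √2064 = 4*√129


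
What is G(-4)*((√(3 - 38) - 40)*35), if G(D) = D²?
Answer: -22400 + 560*I*√35 ≈ -22400.0 + 3313.0*I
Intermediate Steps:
G(-4)*((√(3 - 38) - 40)*35) = (-4)²*((√(3 - 38) - 40)*35) = 16*((√(-35) - 40)*35) = 16*((I*√35 - 40)*35) = 16*((-40 + I*√35)*35) = 16*(-1400 + 35*I*√35) = -22400 + 560*I*√35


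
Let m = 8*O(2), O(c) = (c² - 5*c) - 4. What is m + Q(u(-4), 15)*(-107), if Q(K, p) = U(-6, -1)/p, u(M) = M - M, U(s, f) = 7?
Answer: -1949/15 ≈ -129.93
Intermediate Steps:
u(M) = 0
O(c) = -4 + c² - 5*c
m = -80 (m = 8*(-4 + 2² - 5*2) = 8*(-4 + 4 - 10) = 8*(-10) = -80)
Q(K, p) = 7/p
m + Q(u(-4), 15)*(-107) = -80 + (7/15)*(-107) = -80 - 749/15 = -1949/15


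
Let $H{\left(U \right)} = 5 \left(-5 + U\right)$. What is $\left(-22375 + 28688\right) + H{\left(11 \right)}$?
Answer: $6343$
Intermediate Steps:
$H{\left(U \right)} = -25 + 5 U$
$\left(-22375 + 28688\right) + H{\left(11 \right)} = \left(-22375 + 28688\right) + \left(-25 + 5 \cdot 11\right) = 6313 + \left(-25 + 55\right) = 6313 + 30 = 6343$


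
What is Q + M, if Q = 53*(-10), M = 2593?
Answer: 2063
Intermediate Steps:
Q = -530
Q + M = -530 + 2593 = 2063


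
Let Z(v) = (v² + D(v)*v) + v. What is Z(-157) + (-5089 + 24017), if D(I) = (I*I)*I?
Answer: 607616621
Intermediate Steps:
D(I) = I³ (D(I) = I²*I = I³)
Z(v) = v + v² + v⁴ (Z(v) = (v² + v³*v) + v = (v² + v⁴) + v = v + v² + v⁴)
Z(-157) + (-5089 + 24017) = -157*(1 - 157 + (-157)³) + (-5089 + 24017) = -157*(1 - 157 - 3869893) + 18928 = -157*(-3870049) + 18928 = 607597693 + 18928 = 607616621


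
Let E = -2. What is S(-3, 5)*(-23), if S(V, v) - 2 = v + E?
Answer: -115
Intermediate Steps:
S(V, v) = v (S(V, v) = 2 + (v - 2) = 2 + (-2 + v) = v)
S(-3, 5)*(-23) = 5*(-23) = -115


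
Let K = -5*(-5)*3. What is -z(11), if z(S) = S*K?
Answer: -825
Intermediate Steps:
K = 75 (K = 25*3 = 75)
z(S) = 75*S (z(S) = S*75 = 75*S)
-z(11) = -75*11 = -1*825 = -825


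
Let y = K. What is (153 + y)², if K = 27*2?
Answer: 42849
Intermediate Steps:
K = 54
y = 54
(153 + y)² = (153 + 54)² = 207² = 42849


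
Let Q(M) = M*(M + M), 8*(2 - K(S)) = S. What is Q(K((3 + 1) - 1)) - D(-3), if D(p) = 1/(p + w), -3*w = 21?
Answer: 861/160 ≈ 5.3812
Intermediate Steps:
K(S) = 2 - S/8
w = -7 (w = -⅓*21 = -7)
D(p) = 1/(-7 + p) (D(p) = 1/(p - 7) = 1/(-7 + p))
Q(M) = 2*M² (Q(M) = M*(2*M) = 2*M²)
Q(K((3 + 1) - 1)) - D(-3) = 2*(2 - ((3 + 1) - 1)/8)² - 1/(-7 - 3) = 2*(2 - (4 - 1)/8)² - 1/(-10) = 2*(2 - ⅛*3)² - 1*(-⅒) = 2*(2 - 3/8)² + ⅒ = 2*(13/8)² + ⅒ = 2*(169/64) + ⅒ = 169/32 + ⅒ = 861/160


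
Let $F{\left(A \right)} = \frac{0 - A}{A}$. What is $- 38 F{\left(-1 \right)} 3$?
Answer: $114$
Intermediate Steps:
$F{\left(A \right)} = -1$ ($F{\left(A \right)} = \frac{\left(-1\right) A}{A} = -1$)
$- 38 F{\left(-1 \right)} 3 = \left(-38\right) \left(-1\right) 3 = 38 \cdot 3 = 114$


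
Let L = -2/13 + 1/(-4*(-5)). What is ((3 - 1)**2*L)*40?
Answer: -216/13 ≈ -16.615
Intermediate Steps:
L = -27/260 (L = -2*1/13 + 1/20 = -2/13 + 1*(1/20) = -2/13 + 1/20 = -27/260 ≈ -0.10385)
((3 - 1)**2*L)*40 = ((3 - 1)**2*(-27/260))*40 = (2**2*(-27/260))*40 = (4*(-27/260))*40 = -27/65*40 = -216/13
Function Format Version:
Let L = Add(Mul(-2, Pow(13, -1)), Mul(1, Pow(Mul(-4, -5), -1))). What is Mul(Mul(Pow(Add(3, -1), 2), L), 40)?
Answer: Rational(-216, 13) ≈ -16.615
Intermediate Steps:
L = Rational(-27, 260) (L = Add(Mul(-2, Rational(1, 13)), Mul(1, Pow(20, -1))) = Add(Rational(-2, 13), Mul(1, Rational(1, 20))) = Add(Rational(-2, 13), Rational(1, 20)) = Rational(-27, 260) ≈ -0.10385)
Mul(Mul(Pow(Add(3, -1), 2), L), 40) = Mul(Mul(Pow(Add(3, -1), 2), Rational(-27, 260)), 40) = Mul(Mul(Pow(2, 2), Rational(-27, 260)), 40) = Mul(Mul(4, Rational(-27, 260)), 40) = Mul(Rational(-27, 65), 40) = Rational(-216, 13)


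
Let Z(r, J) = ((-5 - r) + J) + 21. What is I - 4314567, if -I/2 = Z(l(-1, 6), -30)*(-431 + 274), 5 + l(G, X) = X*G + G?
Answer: -4315195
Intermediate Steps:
l(G, X) = -5 + G + G*X (l(G, X) = -5 + (X*G + G) = -5 + (G*X + G) = -5 + (G + G*X) = -5 + G + G*X)
Z(r, J) = 16 + J - r (Z(r, J) = (-5 + J - r) + 21 = 16 + J - r)
I = -628 (I = -2*(16 - 30 - (-5 - 1 - 1*6))*(-431 + 274) = -2*(16 - 30 - (-5 - 1 - 6))*(-157) = -2*(16 - 30 - 1*(-12))*(-157) = -2*(16 - 30 + 12)*(-157) = -(-4)*(-157) = -2*314 = -628)
I - 4314567 = -628 - 4314567 = -4315195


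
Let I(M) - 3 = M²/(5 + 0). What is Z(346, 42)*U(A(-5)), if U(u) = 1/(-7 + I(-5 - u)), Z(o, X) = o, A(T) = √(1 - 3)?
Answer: 5190/209 - 17300*I*√2/209 ≈ 24.833 - 117.06*I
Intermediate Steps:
A(T) = I*√2 (A(T) = √(-2) = I*√2)
I(M) = 3 + M²/5 (I(M) = 3 + M²/(5 + 0) = 3 + M²/5)
U(u) = 1/(-4 + (-5 - u)²/5) (U(u) = 1/(-7 + (3 + (-5 - u)²/5)) = 1/(-4 + (-5 - u)²/5))
Z(346, 42)*U(A(-5)) = 346*(5/(-20 + (5 + I*√2)²)) = 1730/(-20 + (5 + I*√2)²)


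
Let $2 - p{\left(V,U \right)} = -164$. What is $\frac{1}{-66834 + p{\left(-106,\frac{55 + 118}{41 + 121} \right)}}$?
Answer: $- \frac{1}{66668} \approx -1.5 \cdot 10^{-5}$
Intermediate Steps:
$p{\left(V,U \right)} = 166$ ($p{\left(V,U \right)} = 2 - -164 = 2 + 164 = 166$)
$\frac{1}{-66834 + p{\left(-106,\frac{55 + 118}{41 + 121} \right)}} = \frac{1}{-66834 + 166} = \frac{1}{-66668} = - \frac{1}{66668}$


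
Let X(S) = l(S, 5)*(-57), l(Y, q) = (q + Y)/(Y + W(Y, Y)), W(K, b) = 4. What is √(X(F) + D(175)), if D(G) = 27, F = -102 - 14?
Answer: 3*I*√2569/28 ≈ 5.4306*I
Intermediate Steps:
F = -116
l(Y, q) = (Y + q)/(4 + Y) (l(Y, q) = (q + Y)/(Y + 4) = (Y + q)/(4 + Y))
X(S) = -57*(5 + S)/(4 + S) (X(S) = ((S + 5)/(4 + S))*(-57) = ((5 + S)/(4 + S))*(-57) = -57*(5 + S)/(4 + S))
√(X(F) + D(175)) = √(57*(-5 - 1*(-116))/(4 - 116) + 27) = √(57*(-5 + 116)/(-112) + 27) = √(57*(-1/112)*111 + 27) = √(-6327/112 + 27) = √(-3303/112) = 3*I*√2569/28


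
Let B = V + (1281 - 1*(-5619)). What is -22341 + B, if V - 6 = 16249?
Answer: 814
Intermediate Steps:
V = 16255 (V = 6 + 16249 = 16255)
B = 23155 (B = 16255 + (1281 - 1*(-5619)) = 16255 + (1281 + 5619) = 16255 + 6900 = 23155)
-22341 + B = -22341 + 23155 = 814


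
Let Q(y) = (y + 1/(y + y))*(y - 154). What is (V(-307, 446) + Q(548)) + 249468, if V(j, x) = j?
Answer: 254860201/548 ≈ 4.6507e+5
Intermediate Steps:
Q(y) = (-154 + y)*(y + 1/(2*y)) (Q(y) = (y + 1/(2*y))*(-154 + y) = (-154 + y)*(y + 1/(2*y)))
(V(-307, 446) + Q(548)) + 249468 = (-307 + (½ + 548² - 154*548 - 77/548)) + 249468 = (-307 + (½ + 300304 - 84392 - 77*1/548)) + 249468 = (-307 + (½ + 300304 - 84392 - 77/548)) + 249468 = (-307 + 118319973/548) + 249468 = 118151737/548 + 249468 = 254860201/548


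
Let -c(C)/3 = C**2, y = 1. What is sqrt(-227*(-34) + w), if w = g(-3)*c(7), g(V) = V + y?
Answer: 2*sqrt(2003) ≈ 89.510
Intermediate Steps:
c(C) = -3*C**2
g(V) = 1 + V (g(V) = V + 1 = 1 + V)
w = 294 (w = (1 - 3)*(-3*7**2) = -(-6)*49 = -2*(-147) = 294)
sqrt(-227*(-34) + w) = sqrt(-227*(-34) + 294) = sqrt(7718 + 294) = sqrt(8012) = 2*sqrt(2003)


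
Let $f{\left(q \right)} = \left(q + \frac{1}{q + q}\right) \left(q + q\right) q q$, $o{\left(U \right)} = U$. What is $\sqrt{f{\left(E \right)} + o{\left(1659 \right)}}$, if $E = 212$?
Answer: $15 \sqrt{17955435} \approx 63561.0$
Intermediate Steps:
$f{\left(q \right)} = 2 q^{3} \left(q + \frac{1}{2 q}\right)$ ($f{\left(q \right)} = \left(q + \frac{1}{2 q}\right) 2 q q q = 2 q \left(q + \frac{1}{2 q}\right) q q = 2 q^{2} \left(q + \frac{1}{2 q}\right) q = 2 q^{3} \left(q + \frac{1}{2 q}\right)$)
$\sqrt{f{\left(E \right)} + o{\left(1659 \right)}} = \sqrt{\left(212^{2} + 2 \cdot 212^{4}\right) + 1659} = \sqrt{\left(44944 + 2 \cdot 2019963136\right) + 1659} = \sqrt{\left(44944 + 4039926272\right) + 1659} = \sqrt{4039971216 + 1659} = \sqrt{4039972875} = 15 \sqrt{17955435}$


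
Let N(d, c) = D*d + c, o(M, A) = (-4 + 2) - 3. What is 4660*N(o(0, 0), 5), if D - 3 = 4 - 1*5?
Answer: -23300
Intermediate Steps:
D = 2 (D = 3 + (4 - 1*5) = 3 + (4 - 5) = 3 - 1 = 2)
o(M, A) = -5 (o(M, A) = -2 - 3 = -5)
N(d, c) = c + 2*d (N(d, c) = 2*d + c = c + 2*d)
4660*N(o(0, 0), 5) = 4660*(5 + 2*(-5)) = 4660*(5 - 10) = 4660*(-5) = -23300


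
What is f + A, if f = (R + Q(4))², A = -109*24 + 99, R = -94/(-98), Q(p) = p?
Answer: -5984268/2401 ≈ -2492.4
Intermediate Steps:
R = 47/49 (R = -94*(-1/98) = 47/49 ≈ 0.95918)
A = -2517 (A = -2616 + 99 = -2517)
f = 59049/2401 (f = (47/49 + 4)² = (243/49)² = 59049/2401 ≈ 24.594)
f + A = 59049/2401 - 2517 = -5984268/2401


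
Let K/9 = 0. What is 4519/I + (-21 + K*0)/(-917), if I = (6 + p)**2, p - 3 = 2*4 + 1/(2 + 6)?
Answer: 37943603/2458739 ≈ 15.432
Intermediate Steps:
K = 0 (K = 9*0 = 0)
p = 89/8 (p = 3 + (2*4 + 1/(2 + 6)) = 3 + (8 + 1/8) = 3 + 65/8 = 89/8 ≈ 11.125)
I = 18769/64 (I = (6 + 89/8)**2 = (137/8)**2 = 18769/64 ≈ 293.27)
4519/I + (-21 + K*0)/(-917) = 4519/(18769/64) + (-21 + 0*0)/(-917) = 4519*(64/18769) + (-21 + 0)*(-1/917) = 289216/18769 - 21*(-1/917) = 289216/18769 + 3/131 = 37943603/2458739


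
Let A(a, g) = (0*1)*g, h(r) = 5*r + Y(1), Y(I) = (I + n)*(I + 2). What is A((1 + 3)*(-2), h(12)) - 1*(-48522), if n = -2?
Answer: 48522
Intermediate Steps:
Y(I) = (-2 + I)*(2 + I) (Y(I) = (I - 2)*(I + 2) = (-2 + I)*(2 + I))
h(r) = -3 + 5*r (h(r) = 5*r + (-4 + 1**2) = 5*r + (-4 + 1) = 5*r - 3 = -3 + 5*r)
A(a, g) = 0 (A(a, g) = 0*g = 0)
A((1 + 3)*(-2), h(12)) - 1*(-48522) = 0 - 1*(-48522) = 0 + 48522 = 48522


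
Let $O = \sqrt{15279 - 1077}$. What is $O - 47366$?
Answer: $-47366 + 3 \sqrt{1578} \approx -47247.0$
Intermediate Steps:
$O = 3 \sqrt{1578}$ ($O = \sqrt{14202} = 3 \sqrt{1578} \approx 119.17$)
$O - 47366 = 3 \sqrt{1578} - 47366 = -47366 + 3 \sqrt{1578}$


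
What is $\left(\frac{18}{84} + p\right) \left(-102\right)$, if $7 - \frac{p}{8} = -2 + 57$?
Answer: $\frac{274023}{7} \approx 39146.0$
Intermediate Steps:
$p = -384$ ($p = 56 - 8 \left(-2 + 57\right) = 56 - 440 = -384$)
$\left(\frac{18}{84} + p\right) \left(-102\right) = \left(\frac{18}{84} - 384\right) \left(-102\right) = \left(18 \cdot \frac{1}{84} - 384\right) \left(-102\right) = \left(\frac{3}{14} - 384\right) \left(-102\right) = \left(- \frac{5373}{14}\right) \left(-102\right) = \frac{274023}{7}$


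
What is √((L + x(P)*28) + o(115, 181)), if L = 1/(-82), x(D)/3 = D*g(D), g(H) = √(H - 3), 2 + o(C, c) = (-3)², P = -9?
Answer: √(46986 - 10166688*I*√3)/82 ≈ 36.234 - 36.138*I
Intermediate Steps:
o(C, c) = 7 (o(C, c) = -2 + (-3)² = -2 + 9 = 7)
g(H) = √(-3 + H)
x(D) = 3*D*√(-3 + D) (x(D) = 3*(D*√(-3 + D)) = 3*D*√(-3 + D))
L = -1/82 ≈ -0.012195
√((L + x(P)*28) + o(115, 181)) = √((-1/82 + (3*(-9)*√(-3 - 9))*28) + 7) = √((-1/82 + (3*(-9)*√(-12))*28) + 7) = √((-1/82 + (3*(-9)*(2*I*√3))*28) + 7) = √((-1/82 - 54*I*√3*28) + 7) = √((-1/82 - 1512*I*√3) + 7) = √(573/82 - 1512*I*√3)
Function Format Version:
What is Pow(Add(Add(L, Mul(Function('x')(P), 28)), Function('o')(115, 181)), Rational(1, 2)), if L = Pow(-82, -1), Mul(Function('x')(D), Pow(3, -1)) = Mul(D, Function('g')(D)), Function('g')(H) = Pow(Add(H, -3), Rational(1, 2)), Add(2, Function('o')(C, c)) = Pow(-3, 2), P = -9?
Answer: Mul(Rational(1, 82), Pow(Add(46986, Mul(-10166688, I, Pow(3, Rational(1, 2)))), Rational(1, 2))) ≈ Add(36.234, Mul(-36.138, I))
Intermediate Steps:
Function('o')(C, c) = 7 (Function('o')(C, c) = Add(-2, Pow(-3, 2)) = Add(-2, 9) = 7)
Function('g')(H) = Pow(Add(-3, H), Rational(1, 2))
Function('x')(D) = Mul(3, D, Pow(Add(-3, D), Rational(1, 2))) (Function('x')(D) = Mul(3, Mul(D, Pow(Add(-3, D), Rational(1, 2)))) = Mul(3, D, Pow(Add(-3, D), Rational(1, 2))))
L = Rational(-1, 82) ≈ -0.012195
Pow(Add(Add(L, Mul(Function('x')(P), 28)), Function('o')(115, 181)), Rational(1, 2)) = Pow(Add(Add(Rational(-1, 82), Mul(Mul(3, -9, Pow(Add(-3, -9), Rational(1, 2))), 28)), 7), Rational(1, 2)) = Pow(Add(Add(Rational(-1, 82), Mul(Mul(3, -9, Pow(-12, Rational(1, 2))), 28)), 7), Rational(1, 2)) = Pow(Add(Add(Rational(-1, 82), Mul(Mul(3, -9, Mul(2, I, Pow(3, Rational(1, 2)))), 28)), 7), Rational(1, 2)) = Pow(Add(Add(Rational(-1, 82), Mul(Mul(-54, I, Pow(3, Rational(1, 2))), 28)), 7), Rational(1, 2)) = Pow(Add(Add(Rational(-1, 82), Mul(-1512, I, Pow(3, Rational(1, 2)))), 7), Rational(1, 2)) = Pow(Add(Rational(573, 82), Mul(-1512, I, Pow(3, Rational(1, 2)))), Rational(1, 2))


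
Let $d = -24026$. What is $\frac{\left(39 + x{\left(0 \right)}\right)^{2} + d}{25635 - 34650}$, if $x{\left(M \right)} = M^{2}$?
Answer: $\frac{4501}{1803} \approx 2.4964$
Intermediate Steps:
$\frac{\left(39 + x{\left(0 \right)}\right)^{2} + d}{25635 - 34650} = \frac{\left(39 + 0^{2}\right)^{2} - 24026}{25635 - 34650} = \frac{\left(39 + 0\right)^{2} - 24026}{-9015} = \left(39^{2} - 24026\right) \left(- \frac{1}{9015}\right) = \left(1521 - 24026\right) \left(- \frac{1}{9015}\right) = \left(-22505\right) \left(- \frac{1}{9015}\right) = \frac{4501}{1803}$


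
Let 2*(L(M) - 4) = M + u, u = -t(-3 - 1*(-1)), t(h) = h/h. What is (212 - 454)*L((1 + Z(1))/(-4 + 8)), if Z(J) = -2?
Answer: -3267/4 ≈ -816.75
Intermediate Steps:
t(h) = 1
u = -1 (u = -1*1 = -1)
L(M) = 7/2 + M/2 (L(M) = 4 + (M - 1)/2 = 4 + (-1 + M)/2 = 4 + (-½ + M/2) = 7/2 + M/2)
(212 - 454)*L((1 + Z(1))/(-4 + 8)) = (212 - 454)*(7/2 + ((1 - 2)/(-4 + 8))/2) = -242*(7/2 + (-1/4)/2) = -242*(7/2 + (-1*¼)/2) = -242*(7/2 + (½)*(-¼)) = -242*(7/2 - ⅛) = -242*27/8 = -3267/4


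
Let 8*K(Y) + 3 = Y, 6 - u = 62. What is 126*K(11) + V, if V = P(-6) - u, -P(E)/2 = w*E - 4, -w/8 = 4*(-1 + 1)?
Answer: 190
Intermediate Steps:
w = 0 (w = -32*(-1 + 1) = -32*0 = -8*0 = 0)
P(E) = 8 (P(E) = -2*(0*E - 4) = -2*(0 - 4) = -2*(-4) = 8)
u = -56 (u = 6 - 1*62 = 6 - 62 = -56)
V = 64 (V = 8 - 1*(-56) = 8 + 56 = 64)
K(Y) = -3/8 + Y/8
126*K(11) + V = 126*(-3/8 + (⅛)*11) + 64 = 126*(-3/8 + 11/8) + 64 = 126*1 + 64 = 126 + 64 = 190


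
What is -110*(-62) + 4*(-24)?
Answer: 6724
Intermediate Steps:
-110*(-62) + 4*(-24) = 6820 - 96 = 6724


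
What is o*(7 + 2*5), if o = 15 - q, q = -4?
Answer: 323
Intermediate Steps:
o = 19 (o = 15 - 1*(-4) = 15 + 4 = 19)
o*(7 + 2*5) = 19*(7 + 2*5) = 19*(7 + 10) = 19*17 = 323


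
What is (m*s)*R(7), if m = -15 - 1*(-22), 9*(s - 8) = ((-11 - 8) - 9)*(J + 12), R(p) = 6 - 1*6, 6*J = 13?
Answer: 0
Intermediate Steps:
J = 13/6 (J = (⅙)*13 = 13/6 ≈ 2.1667)
R(p) = 0 (R(p) = 6 - 6 = 0)
s = -974/27 (s = 8 + (((-11 - 8) - 9)*(13/6 + 12))/9 = 8 + ((-19 - 9)*(85/6))/9 = 8 + (-28*85/6)/9 = 8 + (⅑)*(-1190/3) = 8 - 1190/27 = -974/27 ≈ -36.074)
m = 7 (m = -15 + 22 = 7)
(m*s)*R(7) = (7*(-974/27))*0 = -6818/27*0 = 0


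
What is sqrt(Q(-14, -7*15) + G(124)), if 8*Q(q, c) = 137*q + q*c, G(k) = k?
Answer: 2*sqrt(17) ≈ 8.2462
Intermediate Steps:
Q(q, c) = 137*q/8 + c*q/8 (Q(q, c) = (137*q + q*c)/8 = (137*q + c*q)/8 = 137*q/8 + c*q/8)
sqrt(Q(-14, -7*15) + G(124)) = sqrt((1/8)*(-14)*(137 - 7*15) + 124) = sqrt((1/8)*(-14)*(137 - 105) + 124) = sqrt((1/8)*(-14)*32 + 124) = sqrt(-56 + 124) = sqrt(68) = 2*sqrt(17)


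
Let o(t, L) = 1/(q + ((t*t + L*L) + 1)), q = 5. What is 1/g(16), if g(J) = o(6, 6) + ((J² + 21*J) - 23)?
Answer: 78/44383 ≈ 0.0017574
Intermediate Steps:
o(t, L) = 1/(6 + L² + t²) (o(t, L) = 1/(5 + ((t*t + L*L) + 1)) = 1/(5 + ((t² + L²) + 1)) = 1/(5 + ((L² + t²) + 1)) = 1/(5 + (1 + L² + t²)) = 1/(6 + L² + t²))
g(J) = -1793/78 + J² + 21*J (g(J) = 1/(6 + 6² + 6²) + ((J² + 21*J) - 23) = 1/(6 + 36 + 36) + (-23 + J² + 21*J) = 1/78 + (-23 + J² + 21*J) = -1793/78 + J² + 21*J)
1/g(16) = 1/(-1793/78 + 16² + 21*16) = 1/(-1793/78 + 256 + 336) = 1/(44383/78) = 78/44383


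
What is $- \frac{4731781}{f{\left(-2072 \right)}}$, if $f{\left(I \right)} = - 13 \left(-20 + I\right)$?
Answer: $- \frac{4731781}{27196} \approx -173.99$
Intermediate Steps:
$f{\left(I \right)} = 260 - 13 I$
$- \frac{4731781}{f{\left(-2072 \right)}} = - \frac{4731781}{260 - -26936} = - \frac{4731781}{260 + 26936} = - \frac{4731781}{27196}$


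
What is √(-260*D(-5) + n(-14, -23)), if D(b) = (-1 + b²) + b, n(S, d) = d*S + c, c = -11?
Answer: I*√4629 ≈ 68.037*I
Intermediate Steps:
n(S, d) = -11 + S*d (n(S, d) = d*S - 11 = S*d - 11 = -11 + S*d)
D(b) = -1 + b + b²
√(-260*D(-5) + n(-14, -23)) = √(-260*(-1 - 5 + (-5)²) + (-11 - 14*(-23))) = √(-260*(-1 - 5 + 25) + (-11 + 322)) = √(-260*19 + 311) = √(-4940 + 311) = √(-4629) = I*√4629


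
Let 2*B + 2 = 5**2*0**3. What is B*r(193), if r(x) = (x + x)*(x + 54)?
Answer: -95342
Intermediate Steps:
r(x) = 2*x*(54 + x) (r(x) = (2*x)*(54 + x) = 2*x*(54 + x))
B = -1 (B = -1 + (5**2*0**3)/2 = -1 + (25*0)/2 = -1 + (1/2)*0 = -1 + 0 = -1)
B*r(193) = -2*193*(54 + 193) = -2*193*247 = -1*95342 = -95342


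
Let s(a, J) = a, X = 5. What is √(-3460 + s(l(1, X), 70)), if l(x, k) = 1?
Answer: I*√3459 ≈ 58.813*I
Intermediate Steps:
√(-3460 + s(l(1, X), 70)) = √(-3460 + 1) = √(-3459) = I*√3459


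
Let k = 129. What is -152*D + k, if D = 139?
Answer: -20999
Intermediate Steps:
-152*D + k = -152*139 + 129 = -21128 + 129 = -20999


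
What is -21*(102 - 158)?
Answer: 1176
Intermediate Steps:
-21*(102 - 158) = -21*(-56) = 1176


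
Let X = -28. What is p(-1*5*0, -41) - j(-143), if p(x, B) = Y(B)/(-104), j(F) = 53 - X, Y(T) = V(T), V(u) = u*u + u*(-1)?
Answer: -5073/52 ≈ -97.558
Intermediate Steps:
V(u) = u² - u
Y(T) = T*(-1 + T)
j(F) = 81 (j(F) = 53 - 1*(-28) = 53 + 28 = 81)
p(x, B) = -B*(-1 + B)/104 (p(x, B) = (B*(-1 + B))/(-104) = (B*(-1 + B))*(-1/104) = -B*(-1 + B)/104)
p(-1*5*0, -41) - j(-143) = (1/104)*(-41)*(1 - 1*(-41)) - 1*81 = (1/104)*(-41)*(1 + 41) - 81 = (1/104)*(-41)*42 - 81 = -861/52 - 81 = -5073/52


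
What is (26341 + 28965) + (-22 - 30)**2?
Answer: 58010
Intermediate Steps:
(26341 + 28965) + (-22 - 30)**2 = 55306 + (-52)**2 = 55306 + 2704 = 58010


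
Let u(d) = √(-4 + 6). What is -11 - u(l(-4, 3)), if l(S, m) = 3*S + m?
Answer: -11 - √2 ≈ -12.414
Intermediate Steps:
l(S, m) = m + 3*S
u(d) = √2
-11 - u(l(-4, 3)) = -11 - √2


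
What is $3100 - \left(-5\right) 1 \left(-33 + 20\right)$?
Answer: $3035$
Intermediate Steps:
$3100 - \left(-5\right) 1 \left(-33 + 20\right) = 3100 - \left(-5\right) \left(-13\right) = 3100 - 65 = 3035$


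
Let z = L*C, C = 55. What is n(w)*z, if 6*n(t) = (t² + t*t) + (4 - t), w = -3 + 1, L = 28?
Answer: 10780/3 ≈ 3593.3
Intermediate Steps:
w = -2
z = 1540 (z = 28*55 = 1540)
n(t) = ⅔ - t/6 + t²/3 (n(t) = ((t² + t*t) + (4 - t))/6 = ((t² + t²) + (4 - t))/6 = (2*t² + (4 - t))/6 = (4 - t + 2*t²)/6 = ⅔ - t/6 + t²/3)
n(w)*z = (⅔ - ⅙*(-2) + (⅓)*(-2)²)*1540 = (⅔ + ⅓ + (⅓)*4)*1540 = (⅔ + ⅓ + 4/3)*1540 = (7/3)*1540 = 10780/3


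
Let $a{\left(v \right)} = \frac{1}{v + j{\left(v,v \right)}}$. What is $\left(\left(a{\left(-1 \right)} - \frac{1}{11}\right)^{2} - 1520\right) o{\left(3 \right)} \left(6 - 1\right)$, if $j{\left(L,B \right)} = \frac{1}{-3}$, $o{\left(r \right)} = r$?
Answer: $- \frac{44120265}{1936} \approx -22789.0$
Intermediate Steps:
$j{\left(L,B \right)} = - \frac{1}{3}$
$a{\left(v \right)} = \frac{1}{- \frac{1}{3} + v}$ ($a{\left(v \right)} = \frac{1}{v - \frac{1}{3}} = \frac{1}{- \frac{1}{3} + v}$)
$\left(\left(a{\left(-1 \right)} - \frac{1}{11}\right)^{2} - 1520\right) o{\left(3 \right)} \left(6 - 1\right) = \left(\left(\frac{3}{-1 + 3 \left(-1\right)} - \frac{1}{11}\right)^{2} - 1520\right) 3 \left(6 - 1\right) = \left(\left(\frac{3}{-1 - 3} - \frac{1}{11}\right)^{2} - 1520\right) 3 \cdot 5 = \left(\left(\frac{3}{-4} - \frac{1}{11}\right)^{2} - 1520\right) 15 = \left(\left(3 \left(- \frac{1}{4}\right) - \frac{1}{11}\right)^{2} - 1520\right) 15 = \left(\left(- \frac{3}{4} - \frac{1}{11}\right)^{2} - 1520\right) 15 = \left(\left(- \frac{37}{44}\right)^{2} - 1520\right) 15 = \left(\frac{1369}{1936} - 1520\right) 15 = \left(- \frac{2941351}{1936}\right) 15 = - \frac{44120265}{1936}$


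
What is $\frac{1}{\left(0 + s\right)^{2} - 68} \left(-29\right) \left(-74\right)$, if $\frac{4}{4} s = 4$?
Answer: $- \frac{1073}{26} \approx -41.269$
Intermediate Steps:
$s = 4$
$\frac{1}{\left(0 + s\right)^{2} - 68} \left(-29\right) \left(-74\right) = \frac{1}{\left(0 + 4\right)^{2} - 68} \left(-29\right) \left(-74\right) = \frac{1}{4^{2} - 68} \left(-29\right) \left(-74\right) = \frac{1}{16 - 68} \left(-29\right) \left(-74\right) = \frac{1}{-52} \left(-29\right) \left(-74\right) = \left(- \frac{1}{52}\right) \left(-29\right) \left(-74\right) = \frac{29}{52} \left(-74\right) = - \frac{1073}{26}$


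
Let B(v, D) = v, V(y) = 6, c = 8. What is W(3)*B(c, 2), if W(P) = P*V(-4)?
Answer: 144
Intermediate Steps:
W(P) = 6*P (W(P) = P*6 = 6*P)
W(3)*B(c, 2) = (6*3)*8 = 18*8 = 144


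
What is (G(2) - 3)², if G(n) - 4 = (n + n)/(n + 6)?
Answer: 9/4 ≈ 2.2500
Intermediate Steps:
G(n) = 4 + 2*n/(6 + n) (G(n) = 4 + (n + n)/(n + 6) = 4 + (2*n)/(6 + n) = 4 + 2*n/(6 + n))
(G(2) - 3)² = (6*(4 + 2)/(6 + 2) - 3)² = (6*6/8 - 3)² = (6*(⅛)*6 - 3)² = (9/2 - 3)² = (3/2)² = 9/4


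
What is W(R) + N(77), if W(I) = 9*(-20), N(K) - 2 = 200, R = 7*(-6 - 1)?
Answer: 22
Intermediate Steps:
R = -49 (R = 7*(-7) = -49)
N(K) = 202 (N(K) = 2 + 200 = 202)
W(I) = -180
W(R) + N(77) = -180 + 202 = 22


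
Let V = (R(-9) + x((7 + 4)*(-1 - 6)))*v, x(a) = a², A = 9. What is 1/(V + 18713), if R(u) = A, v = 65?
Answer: 1/404683 ≈ 2.4711e-6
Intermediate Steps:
R(u) = 9
V = 385970 (V = (9 + ((7 + 4)*(-1 - 6))²)*65 = (9 + (11*(-7))²)*65 = (9 + (-77)²)*65 = (9 + 5929)*65 = 5938*65 = 385970)
1/(V + 18713) = 1/(385970 + 18713) = 1/404683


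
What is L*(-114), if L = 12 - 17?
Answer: 570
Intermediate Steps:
L = -5
L*(-114) = -5*(-114) = 570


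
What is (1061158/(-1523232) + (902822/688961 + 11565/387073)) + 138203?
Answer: 28070042432729693322893/203106384849343248 ≈ 1.3820e+5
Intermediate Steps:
(1061158/(-1523232) + (902822/688961 + 11565/387073)) + 138203 = (1061158*(-1/1523232) + (902822*(1/688961) + 11565*(1/387073))) + 138203 = (-530579/761616 + (902822/688961 + 11565/387073)) + 138203 = (-530579/761616 + 357425853971/266678201153) + 138203 = 130727395908419549/203106384849343248 + 138203 = 28070042432729693322893/203106384849343248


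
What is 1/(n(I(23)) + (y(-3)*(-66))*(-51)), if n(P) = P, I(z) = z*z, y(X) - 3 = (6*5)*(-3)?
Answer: -1/292313 ≈ -3.4210e-6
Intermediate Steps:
y(X) = -87 (y(X) = 3 + (6*5)*(-3) = 3 + 30*(-3) = 3 - 90 = -87)
I(z) = z²
1/(n(I(23)) + (y(-3)*(-66))*(-51)) = 1/(23² - 87*(-66)*(-51)) = 1/(529 + 5742*(-51)) = 1/(529 - 292842) = 1/(-292313) = -1/292313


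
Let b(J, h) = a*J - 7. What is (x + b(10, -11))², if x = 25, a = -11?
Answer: 8464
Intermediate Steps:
b(J, h) = -7 - 11*J (b(J, h) = -11*J - 7 = -7 - 11*J)
(x + b(10, -11))² = (25 + (-7 - 11*10))² = (25 + (-7 - 110))² = (25 - 117)² = (-92)² = 8464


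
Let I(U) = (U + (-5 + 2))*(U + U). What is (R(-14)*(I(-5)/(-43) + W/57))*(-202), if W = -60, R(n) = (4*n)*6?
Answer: -161535360/817 ≈ -1.9772e+5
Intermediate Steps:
R(n) = 24*n
I(U) = 2*U*(-3 + U) (I(U) = (U - 3)*(2*U) = (-3 + U)*(2*U) = 2*U*(-3 + U))
(R(-14)*(I(-5)/(-43) + W/57))*(-202) = ((24*(-14))*((2*(-5)*(-3 - 5))/(-43) - 60/57))*(-202) = -336*((2*(-5)*(-8))*(-1/43) - 60*1/57)*(-202) = -336*(80*(-1/43) - 20/19)*(-202) = -336*(-80/43 - 20/19)*(-202) = -336*(-2380/817)*(-202) = (799680/817)*(-202) = -161535360/817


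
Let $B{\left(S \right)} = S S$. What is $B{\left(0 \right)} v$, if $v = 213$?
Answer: $0$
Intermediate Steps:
$B{\left(S \right)} = S^{2}$
$B{\left(0 \right)} v = 0^{2} \cdot 213 = 0 \cdot 213 = 0$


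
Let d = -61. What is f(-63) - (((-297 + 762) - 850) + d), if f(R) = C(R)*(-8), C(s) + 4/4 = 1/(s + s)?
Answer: 28606/63 ≈ 454.06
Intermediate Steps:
C(s) = -1 + 1/(2*s) (C(s) = -1 + 1/(s + s) = -1 + 1/(2*s))
f(R) = -8*(½ - R)/R (f(R) = ((½ - R)/R)*(-8) = -8*(½ - R)/R)
f(-63) - (((-297 + 762) - 850) + d) = (8 - 4/(-63)) - (((-297 + 762) - 850) - 61) = (8 - 4*(-1/63)) - ((465 - 850) - 61) = (8 + 4/63) - (-385 - 61) = 508/63 - 1*(-446) = 508/63 + 446 = 28606/63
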